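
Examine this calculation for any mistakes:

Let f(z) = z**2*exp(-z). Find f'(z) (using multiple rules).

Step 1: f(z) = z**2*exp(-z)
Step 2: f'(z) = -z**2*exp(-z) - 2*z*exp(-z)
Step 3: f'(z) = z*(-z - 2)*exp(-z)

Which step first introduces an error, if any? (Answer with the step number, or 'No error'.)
Step 2

Step 2 is incorrect due to a sign flip.
The step shows: -z**2*exp(-z) - 2*z*exp(-z)
The correct value should be: -z**2*exp(-z) + 2*z*exp(-z)

Explanation: The sign of one term was flipped: the term 2*z*exp(-z) was incorrectly written as -2*z*exp(-z)
The later steps are derived from this incorrect expression, so the error originates in Step 2.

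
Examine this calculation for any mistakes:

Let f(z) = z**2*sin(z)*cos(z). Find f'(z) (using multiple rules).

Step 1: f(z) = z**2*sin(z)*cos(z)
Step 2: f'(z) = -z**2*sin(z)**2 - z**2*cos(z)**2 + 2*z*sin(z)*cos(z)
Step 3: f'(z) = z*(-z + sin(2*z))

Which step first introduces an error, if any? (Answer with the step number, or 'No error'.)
Step 2

Step 2 is incorrect due to a sign flip.
The step shows: -z**2*sin(z)**2 - z**2*cos(z)**2 + 2*z*sin(z)*cos(z)
The correct value should be: -z**2*sin(z)**2 + z**2*cos(z)**2 + 2*z*sin(z)*cos(z)

Explanation: The sign of one term was flipped: the term z**2*cos(z)**2 was incorrectly written as -z**2*cos(z)**2
The later steps are derived from this incorrect expression, so the error originates in Step 2.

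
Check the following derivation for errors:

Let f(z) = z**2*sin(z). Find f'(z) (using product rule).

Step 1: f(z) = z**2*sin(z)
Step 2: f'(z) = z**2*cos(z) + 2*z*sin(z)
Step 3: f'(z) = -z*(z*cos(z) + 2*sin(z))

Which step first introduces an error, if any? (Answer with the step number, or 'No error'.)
Step 3

Step 3 is incorrect due to a sign flip.
The step shows: -z*(z*cos(z) + 2*sin(z))
The correct value should be: z*(z*cos(z) + 2*sin(z))

Explanation: The sign of the whole expression was flipped: the term z*(z*cos(z) + 2*sin(z)) was incorrectly written as -z*(z*cos(z) + 2*sin(z))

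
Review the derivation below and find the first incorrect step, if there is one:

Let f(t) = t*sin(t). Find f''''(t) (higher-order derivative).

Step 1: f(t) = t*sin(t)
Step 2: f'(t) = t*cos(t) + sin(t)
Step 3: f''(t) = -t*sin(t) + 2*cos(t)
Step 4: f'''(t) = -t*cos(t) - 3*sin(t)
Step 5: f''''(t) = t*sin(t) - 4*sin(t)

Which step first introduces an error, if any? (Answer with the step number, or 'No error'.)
Step 5

Step 5 is incorrect due to a wrong trig function.
The step shows: t*sin(t) - 4*sin(t)
The correct value should be: t*sin(t) - 4*cos(t)

Explanation: cos(t) was incorrectly written as sin(t): the term -4*cos(t) was incorrectly written as -4*sin(t)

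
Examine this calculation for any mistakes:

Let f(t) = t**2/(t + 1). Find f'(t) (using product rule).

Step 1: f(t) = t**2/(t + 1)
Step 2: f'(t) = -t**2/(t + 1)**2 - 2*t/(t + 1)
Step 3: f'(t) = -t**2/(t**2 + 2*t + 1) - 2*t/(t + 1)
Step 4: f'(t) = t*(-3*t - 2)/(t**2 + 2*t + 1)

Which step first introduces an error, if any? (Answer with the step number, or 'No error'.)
Step 2

Step 2 is incorrect due to a sign flip.
The step shows: -t**2/(t + 1)**2 - 2*t/(t + 1)
The correct value should be: -t**2/(t + 1)**2 + 2*t/(t + 1)

Explanation: The sign of one term was flipped: the term 2*t/(t + 1) was incorrectly written as -2*t/(t + 1)
The later steps are derived from this incorrect expression, so the error originates in Step 2.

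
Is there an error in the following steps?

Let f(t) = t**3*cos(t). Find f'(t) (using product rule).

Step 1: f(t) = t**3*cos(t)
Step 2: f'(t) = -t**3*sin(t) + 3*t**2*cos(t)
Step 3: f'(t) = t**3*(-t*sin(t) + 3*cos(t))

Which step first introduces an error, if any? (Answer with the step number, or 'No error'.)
Step 3

Step 3 is incorrect due to a wrong exponent.
The step shows: t**3*(-t*sin(t) + 3*cos(t))
The correct value should be: t**2*(-t*sin(t) + 3*cos(t))

Explanation: The exponent 2 on t was incorrectly written as 3: the term t**2*(-t*sin(t) + 3*cos(t)) was incorrectly written as t**3*(-t*sin(t) + 3*cos(t))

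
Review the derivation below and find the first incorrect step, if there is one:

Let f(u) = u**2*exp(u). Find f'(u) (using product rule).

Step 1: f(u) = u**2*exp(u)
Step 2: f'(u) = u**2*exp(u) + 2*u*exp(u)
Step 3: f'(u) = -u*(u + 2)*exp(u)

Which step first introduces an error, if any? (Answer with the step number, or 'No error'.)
Step 3

Step 3 is incorrect due to a sign flip.
The step shows: -u*(u + 2)*exp(u)
The correct value should be: u*(u + 2)*exp(u)

Explanation: The sign of the whole expression was flipped: the term u*(u + 2)*exp(u) was incorrectly written as -u*(u + 2)*exp(u)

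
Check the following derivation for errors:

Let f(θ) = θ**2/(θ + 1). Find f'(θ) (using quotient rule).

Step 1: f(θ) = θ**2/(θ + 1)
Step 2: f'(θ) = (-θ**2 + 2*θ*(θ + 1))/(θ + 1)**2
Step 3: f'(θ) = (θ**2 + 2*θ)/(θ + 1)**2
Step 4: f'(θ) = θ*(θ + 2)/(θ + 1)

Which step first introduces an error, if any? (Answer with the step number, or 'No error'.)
Step 4

Step 4 is incorrect due to a wrong exponent.
The step shows: θ*(θ + 2)/(θ + 1)
The correct value should be: θ*(θ + 2)/(θ + 1)**2

Explanation: The exponent -2 on θ + 1 was incorrectly written as -1: the term θ*(θ + 2)/(θ + 1)**2 was incorrectly written as θ*(θ + 2)/(θ + 1)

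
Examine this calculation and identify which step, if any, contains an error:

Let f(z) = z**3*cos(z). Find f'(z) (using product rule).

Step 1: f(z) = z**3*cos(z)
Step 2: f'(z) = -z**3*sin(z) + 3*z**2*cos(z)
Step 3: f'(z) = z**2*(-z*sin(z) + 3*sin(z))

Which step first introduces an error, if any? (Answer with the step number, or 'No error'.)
Step 3

Step 3 is incorrect due to a wrong trig function.
The step shows: z**2*(-z*sin(z) + 3*sin(z))
The correct value should be: z**2*(-z*sin(z) + 3*cos(z))

Explanation: cos(z) was incorrectly written as sin(z): the term z**2*(-z*sin(z) + 3*cos(z)) was incorrectly written as z**2*(-z*sin(z) + 3*sin(z))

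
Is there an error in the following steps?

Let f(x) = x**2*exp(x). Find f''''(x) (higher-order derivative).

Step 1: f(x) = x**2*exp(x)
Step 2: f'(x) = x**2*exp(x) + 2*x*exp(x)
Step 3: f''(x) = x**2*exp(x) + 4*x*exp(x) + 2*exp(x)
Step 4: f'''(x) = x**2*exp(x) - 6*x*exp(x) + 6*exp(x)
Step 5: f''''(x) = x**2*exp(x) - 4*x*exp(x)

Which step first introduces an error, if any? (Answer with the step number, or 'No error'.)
Step 4

Step 4 is incorrect due to a sign flip.
The step shows: x**2*exp(x) - 6*x*exp(x) + 6*exp(x)
The correct value should be: x**2*exp(x) + 6*x*exp(x) + 6*exp(x)

Explanation: The sign of one term was flipped: the term 6*x*exp(x) was incorrectly written as -6*x*exp(x)
The later steps are derived from this incorrect expression, so the error originates in Step 4.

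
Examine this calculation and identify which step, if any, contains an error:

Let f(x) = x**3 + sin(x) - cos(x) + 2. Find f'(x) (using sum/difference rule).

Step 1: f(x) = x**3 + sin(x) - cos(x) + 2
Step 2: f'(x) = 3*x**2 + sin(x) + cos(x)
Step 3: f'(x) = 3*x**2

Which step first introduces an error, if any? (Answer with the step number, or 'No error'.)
Step 3

Step 3 is incorrect due to a dropped term.
The step shows: 3*x**2
The correct value should be: 3*x**2 + sqrt(2)*sin(x + pi/4)

Explanation: A term was dropped: the term sqrt(2)*sin(x + pi/4) was incorrectly omitted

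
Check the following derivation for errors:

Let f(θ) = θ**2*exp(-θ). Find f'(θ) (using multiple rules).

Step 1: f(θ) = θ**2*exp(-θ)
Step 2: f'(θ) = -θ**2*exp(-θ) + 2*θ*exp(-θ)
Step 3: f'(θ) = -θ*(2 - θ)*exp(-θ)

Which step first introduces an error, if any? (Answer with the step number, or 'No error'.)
Step 3

Step 3 is incorrect due to a sign flip.
The step shows: -θ*(2 - θ)*exp(-θ)
The correct value should be: θ*(2 - θ)*exp(-θ)

Explanation: The sign of the whole expression was flipped: the term θ*(2 - θ)*exp(-θ) was incorrectly written as -θ*(2 - θ)*exp(-θ)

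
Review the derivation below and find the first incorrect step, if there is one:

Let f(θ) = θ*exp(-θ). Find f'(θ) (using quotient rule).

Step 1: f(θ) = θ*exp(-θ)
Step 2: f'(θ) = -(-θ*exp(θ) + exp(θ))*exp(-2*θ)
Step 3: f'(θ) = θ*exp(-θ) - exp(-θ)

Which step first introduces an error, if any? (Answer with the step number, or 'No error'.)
Step 2

Step 2 is incorrect due to a sign flip.
The step shows: -(-θ*exp(θ) + exp(θ))*exp(-2*θ)
The correct value should be: (-θ*exp(θ) + exp(θ))*exp(-2*θ)

Explanation: The sign of the whole expression was flipped: the term (-θ*exp(θ) + exp(θ))*exp(-2*θ) was incorrectly written as -(-θ*exp(θ) + exp(θ))*exp(-2*θ)
The later steps are derived from this incorrect expression, so the error originates in Step 2.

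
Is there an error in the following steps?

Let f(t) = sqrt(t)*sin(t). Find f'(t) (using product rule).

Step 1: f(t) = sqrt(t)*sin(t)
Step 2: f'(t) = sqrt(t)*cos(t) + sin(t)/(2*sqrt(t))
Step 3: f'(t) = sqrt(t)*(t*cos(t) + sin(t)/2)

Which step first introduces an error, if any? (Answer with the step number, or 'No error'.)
Step 3

Step 3 is incorrect due to a wrong exponent.
The step shows: sqrt(t)*(t*cos(t) + sin(t)/2)
The correct value should be: (t*cos(t) + sin(t)/2)/sqrt(t)

Explanation: The exponent -1/2 on t was incorrectly written as 1/2: the term (t*cos(t) + sin(t)/2)/sqrt(t) was incorrectly written as sqrt(t)*(t*cos(t) + sin(t)/2)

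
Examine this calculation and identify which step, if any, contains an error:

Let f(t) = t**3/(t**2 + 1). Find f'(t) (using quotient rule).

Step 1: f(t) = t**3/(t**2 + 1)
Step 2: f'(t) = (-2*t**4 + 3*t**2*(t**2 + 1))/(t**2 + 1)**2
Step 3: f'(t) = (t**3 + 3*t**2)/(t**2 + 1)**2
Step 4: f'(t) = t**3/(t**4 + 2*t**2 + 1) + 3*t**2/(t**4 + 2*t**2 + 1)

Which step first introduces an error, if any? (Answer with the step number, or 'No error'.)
Step 3

Step 3 is incorrect due to a wrong exponent.
The step shows: (t**3 + 3*t**2)/(t**2 + 1)**2
The correct value should be: (t**4 + 3*t**2)/(t**2 + 1)**2

Explanation: The exponent 4 on t was incorrectly written as 3: the term (t**4 + 3*t**2)/(t**2 + 1)**2 was incorrectly written as (t**3 + 3*t**2)/(t**2 + 1)**2
The later steps are derived from this incorrect expression, so the error originates in Step 3.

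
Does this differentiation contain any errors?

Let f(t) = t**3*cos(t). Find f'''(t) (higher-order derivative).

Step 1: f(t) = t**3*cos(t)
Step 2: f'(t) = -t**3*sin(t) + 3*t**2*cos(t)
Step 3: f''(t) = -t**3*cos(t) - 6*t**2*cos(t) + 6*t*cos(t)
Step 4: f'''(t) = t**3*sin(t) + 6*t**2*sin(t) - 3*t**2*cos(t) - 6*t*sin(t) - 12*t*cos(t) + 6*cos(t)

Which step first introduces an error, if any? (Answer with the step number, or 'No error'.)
Step 3

Step 3 is incorrect due to a wrong trig function.
The step shows: -t**3*cos(t) - 6*t**2*cos(t) + 6*t*cos(t)
The correct value should be: -t**3*cos(t) - 6*t**2*sin(t) + 6*t*cos(t)

Explanation: sin(t) was incorrectly written as cos(t): the term -6*t**2*sin(t) was incorrectly written as -6*t**2*cos(t)
The later steps are derived from this incorrect expression, so the error originates in Step 3.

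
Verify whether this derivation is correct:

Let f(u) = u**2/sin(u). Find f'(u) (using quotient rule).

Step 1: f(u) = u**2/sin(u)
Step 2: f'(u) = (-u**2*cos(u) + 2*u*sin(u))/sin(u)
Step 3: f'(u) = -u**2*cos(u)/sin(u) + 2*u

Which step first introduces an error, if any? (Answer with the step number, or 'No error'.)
Step 2

Step 2 is incorrect due to a wrong exponent.
The step shows: (-u**2*cos(u) + 2*u*sin(u))/sin(u)
The correct value should be: (-u**2*cos(u) + 2*u*sin(u))/sin(u)**2

Explanation: The exponent -2 on sin(u) was incorrectly written as -1: the term (-u**2*cos(u) + 2*u*sin(u))/sin(u)**2 was incorrectly written as (-u**2*cos(u) + 2*u*sin(u))/sin(u)
The later steps are derived from this incorrect expression, so the error originates in Step 2.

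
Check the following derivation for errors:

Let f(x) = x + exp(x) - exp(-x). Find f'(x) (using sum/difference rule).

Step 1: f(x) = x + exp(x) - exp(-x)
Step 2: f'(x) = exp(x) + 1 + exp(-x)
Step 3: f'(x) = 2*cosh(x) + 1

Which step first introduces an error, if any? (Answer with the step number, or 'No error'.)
No error

All steps in this derivation are correct.
The final answer f'(x) = 2*cosh(x) + 1 is valid.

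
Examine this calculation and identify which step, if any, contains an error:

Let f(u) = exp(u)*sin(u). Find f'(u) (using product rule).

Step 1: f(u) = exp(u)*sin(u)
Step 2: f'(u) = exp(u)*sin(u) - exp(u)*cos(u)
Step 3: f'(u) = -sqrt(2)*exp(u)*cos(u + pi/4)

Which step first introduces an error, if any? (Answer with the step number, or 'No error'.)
Step 2

Step 2 is incorrect due to a sign flip.
The step shows: exp(u)*sin(u) - exp(u)*cos(u)
The correct value should be: exp(u)*sin(u) + exp(u)*cos(u)

Explanation: The sign of one term was flipped: the term exp(u)*cos(u) was incorrectly written as -exp(u)*cos(u)
The later steps are derived from this incorrect expression, so the error originates in Step 2.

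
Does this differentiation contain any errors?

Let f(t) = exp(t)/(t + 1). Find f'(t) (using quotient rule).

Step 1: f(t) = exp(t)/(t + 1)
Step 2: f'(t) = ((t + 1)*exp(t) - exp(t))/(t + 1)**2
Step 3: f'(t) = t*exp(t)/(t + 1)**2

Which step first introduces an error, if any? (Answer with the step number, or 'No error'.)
No error

All steps in this derivation are correct.
The final answer f'(t) = t*exp(t)/(t + 1)**2 is valid.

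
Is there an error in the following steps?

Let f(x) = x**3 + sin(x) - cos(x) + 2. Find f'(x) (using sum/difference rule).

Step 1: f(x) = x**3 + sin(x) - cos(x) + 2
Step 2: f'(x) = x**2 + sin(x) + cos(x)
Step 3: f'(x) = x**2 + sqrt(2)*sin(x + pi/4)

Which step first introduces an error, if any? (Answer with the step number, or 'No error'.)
Step 2

Step 2 is incorrect due to a wrong coefficient.
The step shows: x**2 + sin(x) + cos(x)
The correct value should be: 3*x**2 + sin(x) + cos(x)

Explanation: The coefficient 3 was incorrectly written as 1: the term 3*x**2 was incorrectly written as x**2
The later steps are derived from this incorrect expression, so the error originates in Step 2.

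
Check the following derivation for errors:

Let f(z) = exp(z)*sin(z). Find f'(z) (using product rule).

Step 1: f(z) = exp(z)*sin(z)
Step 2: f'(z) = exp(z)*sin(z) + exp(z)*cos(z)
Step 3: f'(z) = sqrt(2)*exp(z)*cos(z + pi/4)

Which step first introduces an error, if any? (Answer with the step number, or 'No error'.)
Step 3

Step 3 is incorrect due to a wrong trig function.
The step shows: sqrt(2)*exp(z)*cos(z + pi/4)
The correct value should be: sqrt(2)*exp(z)*sin(z + pi/4)

Explanation: sin(z + pi/4) was incorrectly written as cos(z + pi/4): the term sqrt(2)*exp(z)*sin(z + pi/4) was incorrectly written as sqrt(2)*exp(z)*cos(z + pi/4)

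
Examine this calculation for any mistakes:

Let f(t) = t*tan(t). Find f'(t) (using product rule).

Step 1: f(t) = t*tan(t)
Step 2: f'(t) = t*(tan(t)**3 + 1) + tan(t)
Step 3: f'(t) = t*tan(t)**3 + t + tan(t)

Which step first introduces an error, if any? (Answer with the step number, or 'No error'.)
Step 2

Step 2 is incorrect due to a wrong exponent.
The step shows: t*(tan(t)**3 + 1) + tan(t)
The correct value should be: t*(tan(t)**2 + 1) + tan(t)

Explanation: The exponent 2 on tan(t) was incorrectly written as 3: the term t*(tan(t)**2 + 1) was incorrectly written as t*(tan(t)**3 + 1)
The later steps are derived from this incorrect expression, so the error originates in Step 2.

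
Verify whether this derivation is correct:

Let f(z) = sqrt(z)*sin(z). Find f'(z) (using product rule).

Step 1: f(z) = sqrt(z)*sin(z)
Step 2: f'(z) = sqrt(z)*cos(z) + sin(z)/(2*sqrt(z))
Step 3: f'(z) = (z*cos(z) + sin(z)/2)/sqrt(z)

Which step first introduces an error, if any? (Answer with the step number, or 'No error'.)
No error

All steps in this derivation are correct.
The final answer f'(z) = (z*cos(z) + sin(z)/2)/sqrt(z) is valid.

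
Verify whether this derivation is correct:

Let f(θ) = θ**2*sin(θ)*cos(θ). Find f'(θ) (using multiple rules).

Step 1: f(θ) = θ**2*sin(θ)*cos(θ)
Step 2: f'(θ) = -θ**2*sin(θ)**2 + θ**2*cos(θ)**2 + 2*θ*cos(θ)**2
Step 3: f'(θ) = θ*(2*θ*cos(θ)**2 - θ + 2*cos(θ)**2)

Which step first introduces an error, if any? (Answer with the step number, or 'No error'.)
Step 2

Step 2 is incorrect due to a wrong trig function.
The step shows: -θ**2*sin(θ)**2 + θ**2*cos(θ)**2 + 2*θ*cos(θ)**2
The correct value should be: -θ**2*sin(θ)**2 + θ**2*cos(θ)**2 + 2*θ*sin(θ)*cos(θ)

Explanation: sin(θ) was incorrectly written as cos(θ): the term 2*θ*sin(θ)*cos(θ) was incorrectly written as 2*θ*cos(θ)**2
The later steps are derived from this incorrect expression, so the error originates in Step 2.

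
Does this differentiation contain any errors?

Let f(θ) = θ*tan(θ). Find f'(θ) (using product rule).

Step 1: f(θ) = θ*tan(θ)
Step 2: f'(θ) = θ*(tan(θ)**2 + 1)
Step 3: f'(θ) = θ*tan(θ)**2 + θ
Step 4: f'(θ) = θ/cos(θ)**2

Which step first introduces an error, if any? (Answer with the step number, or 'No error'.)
Step 2

Step 2 is incorrect due to a dropped term.
The step shows: θ*(tan(θ)**2 + 1)
The correct value should be: θ*(tan(θ)**2 + 1) + tan(θ)

Explanation: A term was dropped: the term tan(θ) was incorrectly omitted
The later steps are derived from this incorrect expression, so the error originates in Step 2.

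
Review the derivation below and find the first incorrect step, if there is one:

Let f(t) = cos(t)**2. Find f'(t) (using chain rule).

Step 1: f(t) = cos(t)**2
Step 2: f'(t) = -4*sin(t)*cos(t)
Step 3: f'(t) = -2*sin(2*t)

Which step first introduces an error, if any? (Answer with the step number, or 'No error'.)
Step 2

Step 2 is incorrect due to a wrong coefficient.
The step shows: -4*sin(t)*cos(t)
The correct value should be: -2*sin(t)*cos(t)

Explanation: The coefficient -2 was incorrectly written as -4: the term -2*sin(t)*cos(t) was incorrectly written as -4*sin(t)*cos(t)
The later steps are derived from this incorrect expression, so the error originates in Step 2.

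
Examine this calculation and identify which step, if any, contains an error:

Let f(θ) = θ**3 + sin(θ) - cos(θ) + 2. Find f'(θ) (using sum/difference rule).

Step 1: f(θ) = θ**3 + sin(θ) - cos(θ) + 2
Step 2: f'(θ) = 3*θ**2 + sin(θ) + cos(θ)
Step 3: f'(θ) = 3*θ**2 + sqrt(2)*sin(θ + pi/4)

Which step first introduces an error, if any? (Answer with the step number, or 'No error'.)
No error

All steps in this derivation are correct.
The final answer f'(θ) = 3*θ**2 + sqrt(2)*sin(θ + pi/4) is valid.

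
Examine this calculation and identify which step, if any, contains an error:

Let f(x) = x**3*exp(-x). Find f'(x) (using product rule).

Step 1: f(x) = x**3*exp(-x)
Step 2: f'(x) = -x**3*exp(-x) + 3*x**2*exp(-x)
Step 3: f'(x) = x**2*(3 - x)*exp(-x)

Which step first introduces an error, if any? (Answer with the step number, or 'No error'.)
No error

All steps in this derivation are correct.
The final answer f'(x) = x**2*(3 - x)*exp(-x) is valid.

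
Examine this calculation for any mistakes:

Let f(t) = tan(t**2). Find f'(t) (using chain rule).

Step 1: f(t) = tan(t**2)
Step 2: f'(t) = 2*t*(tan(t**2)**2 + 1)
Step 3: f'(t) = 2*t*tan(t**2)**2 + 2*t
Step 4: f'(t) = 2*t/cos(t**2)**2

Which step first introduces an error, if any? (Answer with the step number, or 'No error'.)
No error

All steps in this derivation are correct.
The final answer f'(t) = 2*t/cos(t**2)**2 is valid.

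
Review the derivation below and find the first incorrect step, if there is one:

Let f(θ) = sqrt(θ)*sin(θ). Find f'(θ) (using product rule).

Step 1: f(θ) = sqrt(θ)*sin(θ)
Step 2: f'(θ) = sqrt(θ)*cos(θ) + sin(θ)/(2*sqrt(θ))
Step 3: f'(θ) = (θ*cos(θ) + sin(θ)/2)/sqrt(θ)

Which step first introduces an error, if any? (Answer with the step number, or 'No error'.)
No error

All steps in this derivation are correct.
The final answer f'(θ) = (θ*cos(θ) + sin(θ)/2)/sqrt(θ) is valid.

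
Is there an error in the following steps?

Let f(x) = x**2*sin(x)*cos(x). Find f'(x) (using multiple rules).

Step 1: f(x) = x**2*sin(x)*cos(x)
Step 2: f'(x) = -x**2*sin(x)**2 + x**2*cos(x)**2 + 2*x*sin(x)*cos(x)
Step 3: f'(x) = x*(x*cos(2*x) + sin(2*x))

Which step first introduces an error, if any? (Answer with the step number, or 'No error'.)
No error

All steps in this derivation are correct.
The final answer f'(x) = x*(x*cos(2*x) + sin(2*x)) is valid.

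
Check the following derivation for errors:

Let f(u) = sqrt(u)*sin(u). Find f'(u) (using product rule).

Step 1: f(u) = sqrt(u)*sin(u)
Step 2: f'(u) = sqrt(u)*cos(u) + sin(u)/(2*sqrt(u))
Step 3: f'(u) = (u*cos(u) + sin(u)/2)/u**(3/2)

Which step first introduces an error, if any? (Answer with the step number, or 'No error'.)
Step 3

Step 3 is incorrect due to a wrong exponent.
The step shows: (u*cos(u) + sin(u)/2)/u**(3/2)
The correct value should be: (u*cos(u) + sin(u)/2)/sqrt(u)

Explanation: The exponent -1/2 on u was incorrectly written as -3/2: the term (u*cos(u) + sin(u)/2)/sqrt(u) was incorrectly written as (u*cos(u) + sin(u)/2)/u**(3/2)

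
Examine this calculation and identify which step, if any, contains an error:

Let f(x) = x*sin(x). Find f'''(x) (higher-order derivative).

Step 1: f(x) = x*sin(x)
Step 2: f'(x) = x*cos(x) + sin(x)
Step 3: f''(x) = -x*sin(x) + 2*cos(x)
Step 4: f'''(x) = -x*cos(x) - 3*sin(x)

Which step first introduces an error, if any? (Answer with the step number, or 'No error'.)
No error

All steps in this derivation are correct.
The final answer f'''(x) = -x*cos(x) - 3*sin(x) is valid.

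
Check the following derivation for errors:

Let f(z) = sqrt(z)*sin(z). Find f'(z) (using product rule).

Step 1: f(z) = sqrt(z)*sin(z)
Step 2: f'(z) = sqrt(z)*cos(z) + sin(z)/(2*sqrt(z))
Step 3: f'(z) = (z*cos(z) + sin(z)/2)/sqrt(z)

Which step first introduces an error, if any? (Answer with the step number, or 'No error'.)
No error

All steps in this derivation are correct.
The final answer f'(z) = (z*cos(z) + sin(z)/2)/sqrt(z) is valid.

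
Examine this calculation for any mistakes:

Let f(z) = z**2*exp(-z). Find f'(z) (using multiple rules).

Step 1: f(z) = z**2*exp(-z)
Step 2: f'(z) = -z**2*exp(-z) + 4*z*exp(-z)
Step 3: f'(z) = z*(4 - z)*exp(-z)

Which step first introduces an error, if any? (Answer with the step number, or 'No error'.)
Step 2

Step 2 is incorrect due to a wrong coefficient.
The step shows: -z**2*exp(-z) + 4*z*exp(-z)
The correct value should be: -z**2*exp(-z) + 2*z*exp(-z)

Explanation: The coefficient 2 was incorrectly written as 4: the term 2*z*exp(-z) was incorrectly written as 4*z*exp(-z)
The later steps are derived from this incorrect expression, so the error originates in Step 2.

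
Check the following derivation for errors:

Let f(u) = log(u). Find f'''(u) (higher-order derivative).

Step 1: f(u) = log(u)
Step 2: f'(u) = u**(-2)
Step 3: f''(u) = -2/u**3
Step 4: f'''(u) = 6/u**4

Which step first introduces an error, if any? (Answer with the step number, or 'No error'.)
Step 2

Step 2 is incorrect due to a wrong exponent.
The step shows: u**(-2)
The correct value should be: 1/u

Explanation: The exponent -1 on u was incorrectly written as -2: the term 1/u was incorrectly written as u**(-2)
The later steps are derived from this incorrect expression, so the error originates in Step 2.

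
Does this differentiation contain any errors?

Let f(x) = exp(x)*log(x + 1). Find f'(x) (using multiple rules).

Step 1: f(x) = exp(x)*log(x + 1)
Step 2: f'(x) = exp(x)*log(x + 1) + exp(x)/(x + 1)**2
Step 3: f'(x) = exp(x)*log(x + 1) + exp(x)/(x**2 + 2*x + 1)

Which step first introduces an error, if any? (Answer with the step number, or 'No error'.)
Step 2

Step 2 is incorrect due to a wrong exponent.
The step shows: exp(x)*log(x + 1) + exp(x)/(x + 1)**2
The correct value should be: exp(x)*log(x + 1) + exp(x)/(x + 1)

Explanation: The exponent -1 on x + 1 was incorrectly written as -2: the term exp(x)/(x + 1) was incorrectly written as exp(x)/(x + 1)**2
The later steps are derived from this incorrect expression, so the error originates in Step 2.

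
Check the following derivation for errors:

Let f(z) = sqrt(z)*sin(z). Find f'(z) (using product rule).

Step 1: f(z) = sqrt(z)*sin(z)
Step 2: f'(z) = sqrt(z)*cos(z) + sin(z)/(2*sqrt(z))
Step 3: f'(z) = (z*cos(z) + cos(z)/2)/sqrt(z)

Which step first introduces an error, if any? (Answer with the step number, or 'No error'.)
Step 3

Step 3 is incorrect due to a wrong trig function.
The step shows: (z*cos(z) + cos(z)/2)/sqrt(z)
The correct value should be: (z*cos(z) + sin(z)/2)/sqrt(z)

Explanation: sin(z) was incorrectly written as cos(z): the term (z*cos(z) + sin(z)/2)/sqrt(z) was incorrectly written as (z*cos(z) + cos(z)/2)/sqrt(z)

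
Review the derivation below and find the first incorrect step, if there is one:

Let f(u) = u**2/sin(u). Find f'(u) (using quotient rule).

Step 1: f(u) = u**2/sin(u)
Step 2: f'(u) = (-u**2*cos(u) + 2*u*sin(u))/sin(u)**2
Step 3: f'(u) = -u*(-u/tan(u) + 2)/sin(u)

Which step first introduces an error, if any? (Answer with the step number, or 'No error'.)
Step 3

Step 3 is incorrect due to a sign flip.
The step shows: -u*(-u/tan(u) + 2)/sin(u)
The correct value should be: u*(-u/tan(u) + 2)/sin(u)

Explanation: The sign of the whole expression was flipped: the term u*(-u/tan(u) + 2)/sin(u) was incorrectly written as -u*(-u/tan(u) + 2)/sin(u)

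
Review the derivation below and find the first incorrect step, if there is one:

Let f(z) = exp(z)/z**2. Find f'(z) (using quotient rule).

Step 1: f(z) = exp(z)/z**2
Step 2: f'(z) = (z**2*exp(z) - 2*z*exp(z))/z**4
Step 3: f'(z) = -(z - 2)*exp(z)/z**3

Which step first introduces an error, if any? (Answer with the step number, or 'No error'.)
Step 3

Step 3 is incorrect due to a sign flip.
The step shows: -(z - 2)*exp(z)/z**3
The correct value should be: (z - 2)*exp(z)/z**3

Explanation: The sign of the whole expression was flipped: the term (z - 2)*exp(z)/z**3 was incorrectly written as -(z - 2)*exp(z)/z**3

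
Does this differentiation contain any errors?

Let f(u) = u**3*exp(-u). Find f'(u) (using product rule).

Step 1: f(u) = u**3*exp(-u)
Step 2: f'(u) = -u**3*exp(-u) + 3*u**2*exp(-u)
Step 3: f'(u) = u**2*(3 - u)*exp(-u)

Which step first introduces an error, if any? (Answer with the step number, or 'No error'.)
No error

All steps in this derivation are correct.
The final answer f'(u) = u**2*(3 - u)*exp(-u) is valid.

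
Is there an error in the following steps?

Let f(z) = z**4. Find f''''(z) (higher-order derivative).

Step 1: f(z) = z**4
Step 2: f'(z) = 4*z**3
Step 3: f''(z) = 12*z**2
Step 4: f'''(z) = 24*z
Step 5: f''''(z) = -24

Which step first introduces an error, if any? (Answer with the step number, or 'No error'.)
Step 5

Step 5 is incorrect due to a sign flip.
The step shows: -24
The correct value should be: 24

Explanation: The sign of the whole expression was flipped: the term 24 was incorrectly written as -24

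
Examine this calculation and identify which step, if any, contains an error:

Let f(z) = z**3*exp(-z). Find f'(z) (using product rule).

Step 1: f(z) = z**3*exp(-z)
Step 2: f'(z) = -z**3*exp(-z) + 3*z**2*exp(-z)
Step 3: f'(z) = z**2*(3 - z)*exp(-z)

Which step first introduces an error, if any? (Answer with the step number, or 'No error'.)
No error

All steps in this derivation are correct.
The final answer f'(z) = z**2*(3 - z)*exp(-z) is valid.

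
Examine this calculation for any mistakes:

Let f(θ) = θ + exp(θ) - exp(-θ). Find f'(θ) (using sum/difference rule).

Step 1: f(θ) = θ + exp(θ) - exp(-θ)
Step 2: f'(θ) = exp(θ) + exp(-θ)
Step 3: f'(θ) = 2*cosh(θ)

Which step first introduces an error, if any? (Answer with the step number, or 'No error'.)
Step 2

Step 2 is incorrect due to a dropped term.
The step shows: exp(θ) + exp(-θ)
The correct value should be: exp(θ) + 1 + exp(-θ)

Explanation: A term was dropped: the term 1 was incorrectly omitted
The later steps are derived from this incorrect expression, so the error originates in Step 2.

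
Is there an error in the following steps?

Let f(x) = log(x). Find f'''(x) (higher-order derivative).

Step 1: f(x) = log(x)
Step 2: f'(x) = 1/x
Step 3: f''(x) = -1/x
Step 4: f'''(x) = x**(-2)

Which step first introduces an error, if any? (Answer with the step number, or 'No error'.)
Step 3

Step 3 is incorrect due to a wrong exponent.
The step shows: -1/x
The correct value should be: -1/x**2

Explanation: The exponent -2 on x was incorrectly written as -1: the term -1/x**2 was incorrectly written as -1/x
The later steps are derived from this incorrect expression, so the error originates in Step 3.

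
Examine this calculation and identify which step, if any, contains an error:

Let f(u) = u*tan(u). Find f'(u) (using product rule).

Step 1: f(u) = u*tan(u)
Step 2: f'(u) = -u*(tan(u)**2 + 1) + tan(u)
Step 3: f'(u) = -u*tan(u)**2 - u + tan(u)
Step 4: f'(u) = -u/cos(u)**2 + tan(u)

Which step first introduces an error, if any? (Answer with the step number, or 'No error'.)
Step 2

Step 2 is incorrect due to a sign flip.
The step shows: -u*(tan(u)**2 + 1) + tan(u)
The correct value should be: u*(tan(u)**2 + 1) + tan(u)

Explanation: The sign of one term was flipped: the term u*(tan(u)**2 + 1) was incorrectly written as -u*(tan(u)**2 + 1)
The later steps are derived from this incorrect expression, so the error originates in Step 2.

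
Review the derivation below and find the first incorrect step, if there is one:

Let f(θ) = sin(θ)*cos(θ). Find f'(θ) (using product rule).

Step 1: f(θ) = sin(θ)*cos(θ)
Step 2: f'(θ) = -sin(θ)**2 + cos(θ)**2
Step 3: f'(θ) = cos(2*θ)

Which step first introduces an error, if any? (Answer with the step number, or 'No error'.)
No error

All steps in this derivation are correct.
The final answer f'(θ) = cos(2*θ) is valid.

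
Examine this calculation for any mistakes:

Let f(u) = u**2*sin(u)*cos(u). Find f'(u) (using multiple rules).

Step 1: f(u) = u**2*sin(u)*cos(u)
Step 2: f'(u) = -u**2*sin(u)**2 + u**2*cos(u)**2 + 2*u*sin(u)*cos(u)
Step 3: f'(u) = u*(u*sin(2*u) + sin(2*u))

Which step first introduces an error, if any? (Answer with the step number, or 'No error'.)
Step 3

Step 3 is incorrect due to a wrong trig function.
The step shows: u*(u*sin(2*u) + sin(2*u))
The correct value should be: u*(u*cos(2*u) + sin(2*u))

Explanation: cos(2*u) was incorrectly written as sin(2*u): the term u*(u*cos(2*u) + sin(2*u)) was incorrectly written as u*(u*sin(2*u) + sin(2*u))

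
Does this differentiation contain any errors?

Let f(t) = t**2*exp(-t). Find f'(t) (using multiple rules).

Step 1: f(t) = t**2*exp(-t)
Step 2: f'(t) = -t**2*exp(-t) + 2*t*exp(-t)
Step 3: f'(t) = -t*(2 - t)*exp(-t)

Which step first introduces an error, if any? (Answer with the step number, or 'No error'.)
Step 3

Step 3 is incorrect due to a sign flip.
The step shows: -t*(2 - t)*exp(-t)
The correct value should be: t*(2 - t)*exp(-t)

Explanation: The sign of the whole expression was flipped: the term t*(2 - t)*exp(-t) was incorrectly written as -t*(2 - t)*exp(-t)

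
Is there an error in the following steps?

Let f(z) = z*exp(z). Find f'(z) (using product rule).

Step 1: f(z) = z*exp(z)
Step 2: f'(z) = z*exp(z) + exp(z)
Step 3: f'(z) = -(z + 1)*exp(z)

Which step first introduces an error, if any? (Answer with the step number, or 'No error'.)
Step 3

Step 3 is incorrect due to a sign flip.
The step shows: -(z + 1)*exp(z)
The correct value should be: (z + 1)*exp(z)

Explanation: The sign of the whole expression was flipped: the term (z + 1)*exp(z) was incorrectly written as -(z + 1)*exp(z)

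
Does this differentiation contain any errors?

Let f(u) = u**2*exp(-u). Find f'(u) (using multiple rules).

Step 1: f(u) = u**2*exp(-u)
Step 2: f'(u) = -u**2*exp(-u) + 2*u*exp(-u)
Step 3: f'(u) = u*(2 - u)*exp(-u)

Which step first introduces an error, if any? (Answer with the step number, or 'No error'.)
No error

All steps in this derivation are correct.
The final answer f'(u) = u*(2 - u)*exp(-u) is valid.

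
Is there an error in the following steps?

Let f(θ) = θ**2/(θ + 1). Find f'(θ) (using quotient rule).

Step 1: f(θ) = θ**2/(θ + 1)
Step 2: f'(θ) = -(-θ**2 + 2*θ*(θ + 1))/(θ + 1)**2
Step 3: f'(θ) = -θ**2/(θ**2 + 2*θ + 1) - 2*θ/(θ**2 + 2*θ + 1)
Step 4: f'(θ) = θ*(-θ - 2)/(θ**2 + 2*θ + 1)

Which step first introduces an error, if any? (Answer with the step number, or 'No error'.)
Step 2

Step 2 is incorrect due to a sign flip.
The step shows: -(-θ**2 + 2*θ*(θ + 1))/(θ + 1)**2
The correct value should be: (-θ**2 + 2*θ*(θ + 1))/(θ + 1)**2

Explanation: The sign of the whole expression was flipped: the term (-θ**2 + 2*θ*(θ + 1))/(θ + 1)**2 was incorrectly written as -(-θ**2 + 2*θ*(θ + 1))/(θ + 1)**2
The later steps are derived from this incorrect expression, so the error originates in Step 2.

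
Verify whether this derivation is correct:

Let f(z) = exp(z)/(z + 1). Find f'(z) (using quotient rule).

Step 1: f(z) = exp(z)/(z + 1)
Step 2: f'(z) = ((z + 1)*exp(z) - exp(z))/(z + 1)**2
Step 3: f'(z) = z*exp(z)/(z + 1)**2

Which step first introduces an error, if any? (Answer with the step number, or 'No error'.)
No error

All steps in this derivation are correct.
The final answer f'(z) = z*exp(z)/(z + 1)**2 is valid.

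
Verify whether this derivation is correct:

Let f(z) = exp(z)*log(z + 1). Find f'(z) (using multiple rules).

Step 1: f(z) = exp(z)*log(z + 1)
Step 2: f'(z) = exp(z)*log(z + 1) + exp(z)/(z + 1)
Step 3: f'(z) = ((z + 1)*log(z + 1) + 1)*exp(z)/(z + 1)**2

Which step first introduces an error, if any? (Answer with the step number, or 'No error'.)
Step 3

Step 3 is incorrect due to a wrong exponent.
The step shows: ((z + 1)*log(z + 1) + 1)*exp(z)/(z + 1)**2
The correct value should be: ((z + 1)*log(z + 1) + 1)*exp(z)/(z + 1)

Explanation: The exponent -1 on z + 1 was incorrectly written as -2: the term ((z + 1)*log(z + 1) + 1)*exp(z)/(z + 1) was incorrectly written as ((z + 1)*log(z + 1) + 1)*exp(z)/(z + 1)**2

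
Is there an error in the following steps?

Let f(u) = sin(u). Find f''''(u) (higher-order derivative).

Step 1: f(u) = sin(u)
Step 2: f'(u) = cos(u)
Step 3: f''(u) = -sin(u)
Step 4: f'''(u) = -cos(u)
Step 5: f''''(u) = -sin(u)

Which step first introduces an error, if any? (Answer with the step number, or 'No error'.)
Step 5

Step 5 is incorrect due to a sign flip.
The step shows: -sin(u)
The correct value should be: sin(u)

Explanation: The sign of the whole expression was flipped: the term sin(u) was incorrectly written as -sin(u)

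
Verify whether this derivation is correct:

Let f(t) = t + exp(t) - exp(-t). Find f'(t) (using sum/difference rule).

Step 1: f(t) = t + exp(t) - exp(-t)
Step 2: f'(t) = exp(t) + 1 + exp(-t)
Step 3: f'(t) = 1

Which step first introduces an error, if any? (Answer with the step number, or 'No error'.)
Step 3

Step 3 is incorrect due to a dropped term.
The step shows: 1
The correct value should be: 2*cosh(t) + 1

Explanation: A term was dropped: the term 2*cosh(t) was incorrectly omitted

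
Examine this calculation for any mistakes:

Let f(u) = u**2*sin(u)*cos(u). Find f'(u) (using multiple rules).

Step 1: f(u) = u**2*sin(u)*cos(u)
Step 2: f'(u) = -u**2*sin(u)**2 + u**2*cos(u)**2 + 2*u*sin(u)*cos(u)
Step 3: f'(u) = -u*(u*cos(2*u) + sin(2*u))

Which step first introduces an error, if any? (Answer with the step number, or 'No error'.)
Step 3

Step 3 is incorrect due to a sign flip.
The step shows: -u*(u*cos(2*u) + sin(2*u))
The correct value should be: u*(u*cos(2*u) + sin(2*u))

Explanation: The sign of the whole expression was flipped: the term u*(u*cos(2*u) + sin(2*u)) was incorrectly written as -u*(u*cos(2*u) + sin(2*u))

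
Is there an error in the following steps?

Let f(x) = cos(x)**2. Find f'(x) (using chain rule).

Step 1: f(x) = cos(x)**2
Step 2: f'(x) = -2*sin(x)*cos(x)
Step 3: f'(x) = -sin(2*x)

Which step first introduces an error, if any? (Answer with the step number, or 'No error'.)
No error

All steps in this derivation are correct.
The final answer f'(x) = -sin(2*x) is valid.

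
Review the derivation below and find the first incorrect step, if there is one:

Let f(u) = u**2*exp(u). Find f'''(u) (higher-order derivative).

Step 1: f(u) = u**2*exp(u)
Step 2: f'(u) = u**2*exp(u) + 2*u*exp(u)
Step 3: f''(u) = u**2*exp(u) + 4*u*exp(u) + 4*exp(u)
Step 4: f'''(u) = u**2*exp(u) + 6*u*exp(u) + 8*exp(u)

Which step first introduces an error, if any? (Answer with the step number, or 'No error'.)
Step 3

Step 3 is incorrect due to a wrong coefficient.
The step shows: u**2*exp(u) + 4*u*exp(u) + 4*exp(u)
The correct value should be: u**2*exp(u) + 4*u*exp(u) + 2*exp(u)

Explanation: The coefficient 2 was incorrectly written as 4: the term 2*exp(u) was incorrectly written as 4*exp(u)
The later steps are derived from this incorrect expression, so the error originates in Step 3.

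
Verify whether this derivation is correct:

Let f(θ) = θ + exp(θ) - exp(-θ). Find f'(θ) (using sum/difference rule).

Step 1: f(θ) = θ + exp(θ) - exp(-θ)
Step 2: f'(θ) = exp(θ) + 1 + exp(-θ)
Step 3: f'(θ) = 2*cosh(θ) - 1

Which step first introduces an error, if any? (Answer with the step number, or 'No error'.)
Step 3

Step 3 is incorrect due to a sign flip.
The step shows: 2*cosh(θ) - 1
The correct value should be: 2*cosh(θ) + 1

Explanation: The sign of one term was flipped: the term 1 was incorrectly written as -1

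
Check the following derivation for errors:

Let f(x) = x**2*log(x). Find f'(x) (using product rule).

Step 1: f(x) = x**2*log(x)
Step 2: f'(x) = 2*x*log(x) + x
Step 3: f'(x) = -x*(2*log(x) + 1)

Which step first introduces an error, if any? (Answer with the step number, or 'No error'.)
Step 3

Step 3 is incorrect due to a sign flip.
The step shows: -x*(2*log(x) + 1)
The correct value should be: x*(2*log(x) + 1)

Explanation: The sign of the whole expression was flipped: the term x*(2*log(x) + 1) was incorrectly written as -x*(2*log(x) + 1)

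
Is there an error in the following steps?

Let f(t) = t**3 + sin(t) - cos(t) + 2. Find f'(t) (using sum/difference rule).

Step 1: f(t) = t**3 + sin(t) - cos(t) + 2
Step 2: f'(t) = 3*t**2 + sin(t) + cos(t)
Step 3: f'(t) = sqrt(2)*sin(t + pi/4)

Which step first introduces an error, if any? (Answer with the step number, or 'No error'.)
Step 3

Step 3 is incorrect due to a dropped term.
The step shows: sqrt(2)*sin(t + pi/4)
The correct value should be: 3*t**2 + sqrt(2)*sin(t + pi/4)

Explanation: A term was dropped: the term 3*t**2 was incorrectly omitted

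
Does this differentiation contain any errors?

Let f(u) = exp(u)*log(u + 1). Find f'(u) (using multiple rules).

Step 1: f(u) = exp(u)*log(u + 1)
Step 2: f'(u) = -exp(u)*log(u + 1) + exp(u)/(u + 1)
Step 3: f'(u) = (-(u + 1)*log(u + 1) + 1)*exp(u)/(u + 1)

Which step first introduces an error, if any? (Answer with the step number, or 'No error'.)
Step 2

Step 2 is incorrect due to a sign flip.
The step shows: -exp(u)*log(u + 1) + exp(u)/(u + 1)
The correct value should be: exp(u)*log(u + 1) + exp(u)/(u + 1)

Explanation: The sign of one term was flipped: the term exp(u)*log(u + 1) was incorrectly written as -exp(u)*log(u + 1)
The later steps are derived from this incorrect expression, so the error originates in Step 2.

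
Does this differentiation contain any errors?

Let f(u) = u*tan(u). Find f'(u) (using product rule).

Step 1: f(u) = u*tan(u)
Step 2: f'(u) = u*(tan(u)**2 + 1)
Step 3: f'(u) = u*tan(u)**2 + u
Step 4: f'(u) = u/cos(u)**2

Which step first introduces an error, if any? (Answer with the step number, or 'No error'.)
Step 2

Step 2 is incorrect due to a dropped term.
The step shows: u*(tan(u)**2 + 1)
The correct value should be: u*(tan(u)**2 + 1) + tan(u)

Explanation: A term was dropped: the term tan(u) was incorrectly omitted
The later steps are derived from this incorrect expression, so the error originates in Step 2.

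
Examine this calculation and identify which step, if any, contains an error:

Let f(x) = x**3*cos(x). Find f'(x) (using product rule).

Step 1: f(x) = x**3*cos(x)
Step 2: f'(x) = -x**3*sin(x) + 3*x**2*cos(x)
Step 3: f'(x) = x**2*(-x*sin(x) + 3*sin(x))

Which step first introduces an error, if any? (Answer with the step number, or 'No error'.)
Step 3

Step 3 is incorrect due to a wrong trig function.
The step shows: x**2*(-x*sin(x) + 3*sin(x))
The correct value should be: x**2*(-x*sin(x) + 3*cos(x))

Explanation: cos(x) was incorrectly written as sin(x): the term x**2*(-x*sin(x) + 3*cos(x)) was incorrectly written as x**2*(-x*sin(x) + 3*sin(x))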